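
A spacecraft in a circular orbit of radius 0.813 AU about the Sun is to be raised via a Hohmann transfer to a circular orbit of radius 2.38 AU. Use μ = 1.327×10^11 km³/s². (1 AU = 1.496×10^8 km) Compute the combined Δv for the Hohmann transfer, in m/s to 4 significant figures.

Δv = 12830 m/s

In km: r₁ = 0.813 × 1.496×10^8 = 1.216248×10^8 km; r₂ = 2.38 × 1.496×10^8 = 3.56048×10^8 km.
The Hohmann ellipse has a_t = (r₁ + r₂)/2 = 2.388364×10^8 km.
Circular speed at r₁: v₁ = √(μ/r₁) = √(1.327×10^11/1.216248×10^8) = 33.031 km/s.
On the transfer ellipse at r₁, vis-viva equation gives v_p = √[μ(2/r₁ − 1/a_t)] = 40.330 km/s.
First burn Δv₁ = |v_p − v₁| = 7.299 km/s.
At r₂, v₂ = √(μ/r₂) = 19.306 km/s.
Transfer-orbit speed at r₂: v_a = √[μ(2/r₂ − 1/a_t)] = 13.777 km/s.
Second burn Δv₂ = |v₂ − v_a| = 5.529 km/s.
Δv = Δv₁ + Δv₂ = 7.299 + 5.529 = 12.83 km/s.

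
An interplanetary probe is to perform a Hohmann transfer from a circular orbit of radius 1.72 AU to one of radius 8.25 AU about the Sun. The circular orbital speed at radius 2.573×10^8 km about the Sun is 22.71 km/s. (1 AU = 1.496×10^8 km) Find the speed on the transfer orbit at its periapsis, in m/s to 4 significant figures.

v = 29210 m/s

From the circular-orbit relation v² = μ/r at r = 2.573×10^8 km: μ = v²r = (22.71)² × 2.573×10^8 = 1.32701×10^11 km³/s².
In km: r₁ = 1.72 × 1.496×10^8 = 2.57312×10^8 km; r₂ = 8.25 × 1.496×10^8 = 1.2342×10^9 km.
Semi-major axis of the transfer orbit: a_t = (2.57312×10^8 + 1.2342×10^9)/2 = 7.45756×10^8 km.
The periapsis of the transfer ellipse is at r = 2.57312×10^8 km.
From the vis-viva equation, v = √[μ(2/r − 1/a_t)] = 29.21 km/s.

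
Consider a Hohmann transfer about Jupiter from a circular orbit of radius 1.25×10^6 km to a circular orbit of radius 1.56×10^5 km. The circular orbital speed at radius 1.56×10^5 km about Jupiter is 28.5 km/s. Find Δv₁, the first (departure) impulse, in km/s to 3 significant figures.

From the circular-orbit relation v² = μ/r at r = 1.56×10^5 km: μ = v²r = (28.5)² × 1.56×10^5 = 1.26711×10^8 km³/s².
The Hohmann ellipse has a_t = (r₁ + r₂)/2 = 7.030×10^5 km.
Circular speed at r = 1.250×10^6 km: v_c = √(μ/r) = 10.068 km/s.
Transfer-orbit speed at the same r (vis-viva, a = a_t): v_t = √[μ(2/r − 1/a_t)] = 4.7428 km/s.
Δv₁ = |v_t − v_c| = |4.7428 − 10.068| = 5.325 km/s.

Δv₁ = 5.33 km/s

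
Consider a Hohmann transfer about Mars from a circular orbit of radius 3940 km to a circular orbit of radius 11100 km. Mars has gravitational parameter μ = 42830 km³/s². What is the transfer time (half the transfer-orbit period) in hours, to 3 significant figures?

t = 2.75 hours

The Hohmann ellipse has a_t = (r₁ + r₂)/2 = 7520 km.
Half the transfer-orbit period gives t = π√(a_t³/μ) = 9899 s.
Converting: 9899 s ÷ 3600 s/hour = 2.75 hours.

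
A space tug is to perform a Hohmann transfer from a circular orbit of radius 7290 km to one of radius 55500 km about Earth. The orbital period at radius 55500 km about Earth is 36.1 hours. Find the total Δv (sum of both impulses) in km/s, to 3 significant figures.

Δv = 3.83 km/s

From Kepler's third law T² = 4π²r³/μ at r = 55500 km, T = 36.1 hours = 36.1 × 3600 s = 1.2996×10^5 s: μ = 4π²r³/T² = 3.99594×10^5 km³/s².
The Hohmann ellipse has a_t = (r₁ + r₂)/2 = 31395 km.
At r₁ the circular-orbit speed is v₁ = √(μ/r₁) = 7.404 km/s.
Transfer-orbit speed at r₁ (vis-viva): v_p = √[μ(2/r₁ − 1/a_t)] = 9.844 km/s.
First burn Δv₁ = |v_p − v₁| = 2.440 km/s.
At r₂, v₂ = √(μ/r₂) = 2.683 km/s.
Transfer-orbit speed at r₂: v_a = √[μ(2/r₂ − 1/a_t)] = 1.293 km/s.
Second burn Δv₂ = |v₂ − v_a| = 1.390 km/s.
Total Δv = Δv₁ + Δv₂ = 3.830 km/s.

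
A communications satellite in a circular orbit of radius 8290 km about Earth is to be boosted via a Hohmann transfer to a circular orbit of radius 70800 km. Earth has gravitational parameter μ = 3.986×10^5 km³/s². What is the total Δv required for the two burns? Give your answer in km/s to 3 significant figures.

The Hohmann ellipse has a_t = (r₁ + r₂)/2 = 39545 km.
At r₁ the circular-orbit speed is v₁ = √(μ/r₁) = 6.934 km/s.
On the transfer ellipse at r₁, vis-viva gives v_p = √[μ(2/r₁ − 1/a_t)] = 9.278 km/s.
First burn Δv₁ = |v_p − v₁| = 2.344 km/s.
At r₂, v₂ = √(μ/r₂) = 2.3728 km/s.
Transfer-orbit speed at r₂: v_a = √[μ(2/r₂ − 1/a_t)] = 1.0864 km/s.
Second burn Δv₂ = |v₂ − v_a| = 1.286 km/s.
Δv = Δv₁ + Δv₂ = 2.344 + 1.286 = 3.630 km/s.

Δv = 3.63 km/s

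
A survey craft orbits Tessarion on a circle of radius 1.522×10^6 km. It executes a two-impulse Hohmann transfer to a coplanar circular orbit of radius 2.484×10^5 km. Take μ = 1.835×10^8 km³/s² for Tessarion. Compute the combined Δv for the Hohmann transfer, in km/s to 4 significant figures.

Δv = 13.62 km/s

Transfer-ellipse semi-major axis a_t = (r₁ + r₂)/2 = (1.522×10^6 + 2.484×10^5)/2 = 8.852×10^5 km.
At r₁ the circular-orbit speed is v₁ = √(μ/r₁) = 10.9802 km/s.
On the transfer ellipse at r₁, vis-viva gives v_a = √[μ(2/r₁ − 1/a_t)] = 5.81655 km/s.
First burn Δv₁ = |v_a − v₁| = 5.164 km/s.
At r₂, v₂ = √(μ/r₂) = 27.18 km/s.
Transfer-orbit speed at r₂: v_p = √[μ(2/r₂ − 1/a_t)] = 35.64 km/s.
Second burn Δv₂ = |v₂ − v_p| = 8.460 km/s.
Δv = Δv₁ + Δv₂ = 5.164 + 8.460 = 13.62 km/s.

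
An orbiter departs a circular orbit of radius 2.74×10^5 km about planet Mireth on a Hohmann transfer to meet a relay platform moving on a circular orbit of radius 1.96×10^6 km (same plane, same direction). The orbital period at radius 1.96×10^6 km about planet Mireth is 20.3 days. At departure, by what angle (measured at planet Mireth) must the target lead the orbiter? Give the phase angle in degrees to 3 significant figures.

φ = 103°

From Kepler's third law T² = 4π²r³/μ at r = 1.96×10^6 km, T = 20.3 days = 20.3 × 86400 s = 1.75392×10^6 s: μ = 4π²r³/T² = 9.66292×10^7 km³/s².
Semi-major axis of the transfer orbit: a_t = (2.740×10^5 + 1.960×10^6)/2 = 1.117×10^6 km.
Transfer time t = π√(a_t³/μ) = 3.7729×10^5 s.
The target's mean motion on its circular orbit is ω₂ = √(μ/r₂³) = 3.5824×10^-6 rad/s.
Angle swept by the target during transfer: ω₂·t = 1.3516 rad = 77.44°.
The orbiter traverses 180° on the transfer ellipse, so the target must lead by 180° − 77.44° = 103°.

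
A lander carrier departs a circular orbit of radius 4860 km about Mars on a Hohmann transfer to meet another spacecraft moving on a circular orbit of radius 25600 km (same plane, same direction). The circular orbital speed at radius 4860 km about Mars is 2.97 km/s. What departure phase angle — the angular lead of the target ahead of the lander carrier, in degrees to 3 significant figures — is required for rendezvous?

φ = 97.4°

From the circular-orbit relation v² = μ/r at r = 4860 km: μ = v²r = (2.97)² × 4860 = 42869.6 km³/s².
The Hohmann ellipse has a_t = (r₁ + r₂)/2 = 15230 km.
Transfer time t = π√(a_t³/μ) = 28518 s.
The target's mean motion on its circular orbit is ω₂ = √(μ/r₂³) = 5.0549×10^-5 rad/s.
Angle swept by the target during transfer: ω₂·t = 1.4416 rad = 82.60°.
Arrival is 180° from departure on the ellipse, so φ = 180° − 82.60° = 97.4°.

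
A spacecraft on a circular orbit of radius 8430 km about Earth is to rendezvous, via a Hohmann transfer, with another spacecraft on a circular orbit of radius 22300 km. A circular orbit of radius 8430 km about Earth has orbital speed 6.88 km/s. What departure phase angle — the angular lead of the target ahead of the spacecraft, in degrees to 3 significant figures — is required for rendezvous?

From the circular-orbit relation v² = μ/r at r = 8430 km: μ = v²r = (6.88)² × 8430 = 3.99029×10^5 km³/s².
Transfer-ellipse semi-major axis a_t = (r₁ + r₂)/2 = (8430 + 22300)/2 = 15365 km.
The half-period of the transfer ellipse is t = π√(a_t³/μ) = 9472 s.
The target's mean motion on its circular orbit is ω₂ = √(μ/r₂³) = 1.897×10^-4 rad/s.
Angle swept by the target during transfer: ω₂·t = 1.7968 rad = 102.9°.
The spacecraft traverses 180° on the transfer ellipse, so the target must lead by 180° − 102.9° = 77.1°.

φ = 77.1°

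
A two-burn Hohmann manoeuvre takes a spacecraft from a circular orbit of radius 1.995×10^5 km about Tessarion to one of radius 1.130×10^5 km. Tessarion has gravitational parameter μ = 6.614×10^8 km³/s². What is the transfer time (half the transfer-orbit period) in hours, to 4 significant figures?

Transfer-ellipse semi-major axis a_t = (r₁ + r₂)/2 = (1.995×10^5 + 1.130×10^5)/2 = 1.5625×10^5 km.
Transfer time t = π√(a_t³/μ) = π√((1.5625×10^5)³ / 6.614×10^8) = 7545 s.
Converting: 7545 s ÷ 3600 s/hour = 2.096 hours.

t = 2.096 hours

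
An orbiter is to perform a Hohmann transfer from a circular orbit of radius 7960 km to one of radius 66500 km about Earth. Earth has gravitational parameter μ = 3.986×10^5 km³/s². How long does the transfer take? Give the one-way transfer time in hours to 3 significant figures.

The Hohmann ellipse has a_t = (r₁ + r₂)/2 = 37230 km.
Transfer time t = π√(a_t³/μ) = π√((37230)³ / 3.986×10^5) = 35750 s.
Converting: 35750 s ÷ 3600 s/hour = 9.93 hours.

t = 9.93 hours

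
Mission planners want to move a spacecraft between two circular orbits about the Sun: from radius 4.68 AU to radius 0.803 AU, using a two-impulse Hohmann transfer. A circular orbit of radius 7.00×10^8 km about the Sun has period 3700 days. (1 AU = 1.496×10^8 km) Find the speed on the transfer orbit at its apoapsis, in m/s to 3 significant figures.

v = 7450 m/s

From Kepler's third law T² = 4π²r³/μ at r = 7.00×10^8 km, T = 3700 days = 3700 × 86400 s = 3.1968×10^8 s: μ = 4π²r³/T² = 1.32502×10^11 km³/s².
In km: r₁ = 4.68 × 1.496×10^8 = 7.00128×10^8 km; r₂ = 0.803 × 1.496×10^8 = 1.201288×10^8 km.
Transfer-ellipse semi-major axis a_t = (r₁ + r₂)/2 = (7.00128×10^8 + 1.201288×10^8)/2 = 4.101284×10^8 km.
At apoapsis, r = 7.00128×10^8 km.
Applying v² = μ(2/r − 1/a_t): v = 7.445 km/s.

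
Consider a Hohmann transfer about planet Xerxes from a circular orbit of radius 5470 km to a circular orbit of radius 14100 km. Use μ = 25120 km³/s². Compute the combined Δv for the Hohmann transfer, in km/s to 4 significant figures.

Δv = 0.7663 km/s

Semi-major axis of the transfer orbit: a_t = (5470 + 14100)/2 = 9785 km.
At r₁ the circular-orbit speed is v₁ = √(μ/r₁) = 2.14297 km/s.
On the transfer ellipse at r₁, vis-viva equation gives v_p = √[μ(2/r₁ − 1/a_t)] = 2.57244 km/s.
First burn Δv₁ = |v_p − v₁| = 0.4295 km/s.
At r₂, v₂ = √(μ/r₂) = 1.3348 km/s.
Transfer-orbit speed at r₂: v_a = √[μ(2/r₂ − 1/a_t)] = 0.99796 km/s.
Second burn Δv₂ = |v₂ − v_a| = 0.3368 km/s.
Δv = Δv₁ + Δv₂ = 0.4295 + 0.3368 = 0.7663 km/s.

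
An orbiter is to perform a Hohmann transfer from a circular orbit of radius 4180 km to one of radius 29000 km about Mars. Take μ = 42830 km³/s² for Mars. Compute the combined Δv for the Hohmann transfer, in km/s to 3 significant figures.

The Hohmann ellipse has a_t = (r₁ + r₂)/2 = 16590 km.
At r₁ the circular-orbit speed is v₁ = √(μ/r₁) = 3.201 km/s.
On the transfer ellipse at r₁, vis-viva gives v_p = √[μ(2/r₁ − 1/a_t)] = 4.232 km/s.
First burn Δv₁ = |v_p − v₁| = 1.031 km/s.
At r₂, v₂ = √(μ/r₂) = 1.2153 km/s.
Transfer-orbit speed at r₂: v_a = √[μ(2/r₂ − 1/a_t)] = 0.61001 km/s.
Second burn Δv₂ = |v₂ − v_a| = 0.6053 km/s.
Total Δv = Δv₁ + Δv₂ = 1.636 km/s.

Δv = 1.64 km/s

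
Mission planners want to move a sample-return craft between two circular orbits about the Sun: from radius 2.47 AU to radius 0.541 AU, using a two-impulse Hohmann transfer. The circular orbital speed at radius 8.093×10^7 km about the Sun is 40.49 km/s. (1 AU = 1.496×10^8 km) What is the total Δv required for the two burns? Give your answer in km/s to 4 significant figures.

From the circular-orbit relation v² = μ/r at r = 8.093×10^7 km: μ = v²r = (40.49)² × 8.093×10^7 = 1.32680×10^11 km³/s².
In km: r₁ = 2.47 × 1.496×10^8 = 3.69512×10^8 km; r₂ = 0.541 × 1.496×10^8 = 8.09336×10^7 km.
The Hohmann ellipse has a_t = (r₁ + r₂)/2 = 2.252228×10^8 km.
At r₁ the circular-orbit speed is v₁ = √(μ/r₁) = 18.95 km/s.
Transfer-orbit speed at r₁ (vis-viva): v_a = √[μ(2/r₁ − 1/a_t)] = 11.36 km/s.
First burn Δv₁ = |v_a − v₁| = 7.590 km/s.
Circular speed at r₂: v₂ = √(μ/r₂) = 40.49 km/s.
Transfer-orbit speed at r₂: v_p = √[μ(2/r₂ − 1/a_t)] = 51.86 km/s.
Second burn Δv₂ = |v₂ − v_p| = 11.37 km/s.
Total Δv = Δv₁ + Δv₂ = 18.96 km/s.

Δv = 18.96 km/s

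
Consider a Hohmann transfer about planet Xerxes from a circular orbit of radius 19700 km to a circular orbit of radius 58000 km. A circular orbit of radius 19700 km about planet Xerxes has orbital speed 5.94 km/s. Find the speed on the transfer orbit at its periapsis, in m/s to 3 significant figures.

From the circular-orbit relation v² = μ/r at r = 19700 km: μ = v²r = (5.94)² × 19700 = 6.95087×10^5 km³/s².
Transfer-ellipse semi-major axis a_t = (r₁ + r₂)/2 = (19700 + 58000)/2 = 38850 km.
The periapsis of the transfer ellipse is at r = 19700 km.
From the vis-viva equation, v = √[μ(2/r − 1/a_t)] = 7.258 km/s.

v = 7260 m/s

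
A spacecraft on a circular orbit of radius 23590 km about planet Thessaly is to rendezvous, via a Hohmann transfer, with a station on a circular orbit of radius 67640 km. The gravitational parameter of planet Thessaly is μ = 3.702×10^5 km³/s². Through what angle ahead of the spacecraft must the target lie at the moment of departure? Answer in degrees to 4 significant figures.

Semi-major axis of the transfer orbit: a_t = (23590 + 67640)/2 = 45615 km.
Transfer time t = π√(a_t³/μ) = 50303 s.
Target angular speed ω₂ = √(μ/r₂³) = 3.4587×10^-5 rad/s.
Angle swept by the target during transfer: ω₂·t = 1.7398 rad = 99.68°.
Arrival is 180° from departure on the ellipse, so φ = 180° − 99.68° = 80.32°.

φ = 80.32°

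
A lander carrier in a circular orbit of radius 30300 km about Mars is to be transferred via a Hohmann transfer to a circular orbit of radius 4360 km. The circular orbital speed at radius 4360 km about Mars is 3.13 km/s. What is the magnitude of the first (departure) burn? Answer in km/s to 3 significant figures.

From the circular-orbit relation v² = μ/r at r = 4360 km: μ = v²r = (3.13)² × 4360 = 42714.5 km³/s².
Transfer-ellipse semi-major axis a_t = (r₁ + r₂)/2 = (30300 + 4360)/2 = 17330 km.
Circular speed at r = 30300 km: v_c = √(μ/r) = 1.1873 km/s.
Transfer-orbit speed at the same r (vis-viva, a = a_t): v_t = √[μ(2/r − 1/a_t)] = 0.59554 km/s.
Δv₁ = |v_t − v_c| = |0.59554 − 1.1873| = 0.5918 km/s.

Δv₁ = 0.592 km/s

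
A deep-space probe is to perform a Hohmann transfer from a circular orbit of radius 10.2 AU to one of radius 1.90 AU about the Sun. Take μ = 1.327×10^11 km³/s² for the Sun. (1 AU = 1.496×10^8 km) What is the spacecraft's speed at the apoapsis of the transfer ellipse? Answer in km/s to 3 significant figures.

In km: r₁ = 10.2 × 1.496×10^8 = 1.52592×10^9 km; r₂ = 1.90 × 1.496×10^8 = 2.8424×10^8 km.
Transfer-ellipse semi-major axis a_t = (r₁ + r₂)/2 = (1.52592×10^9 + 2.8424×10^8)/2 = 9.0508×10^8 km.
At apoapsis, r = 1.52592×10^9 km.
Vis-viva: v = √[μ(2/r − 1/a_t)] = √[1.327×10^11 × (2/1.52592×10^9 − 1/9.0508×10^8)] = 5.226 km/s.

v = 5.23 km/s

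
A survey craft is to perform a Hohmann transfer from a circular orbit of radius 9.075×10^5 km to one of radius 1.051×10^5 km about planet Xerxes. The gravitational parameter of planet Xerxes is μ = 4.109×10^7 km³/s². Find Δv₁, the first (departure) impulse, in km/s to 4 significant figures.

Δv₁ = 3.663 km/s

Semi-major axis of the transfer orbit: a_t = (9.075×10^5 + 1.051×10^5)/2 = 5.063×10^5 km.
On the circular orbit at r = 9.075×10^5 km, v_c = √(μ/r) = 6.729 km/s.
Transfer-orbit speed at the same r (vis-viva, a = a_t): v_t = √[μ(2/r − 1/a_t)] = 3.066 km/s.
Δv₁ = |v_t − v_c| = |3.066 − 6.729| = 3.663 km/s.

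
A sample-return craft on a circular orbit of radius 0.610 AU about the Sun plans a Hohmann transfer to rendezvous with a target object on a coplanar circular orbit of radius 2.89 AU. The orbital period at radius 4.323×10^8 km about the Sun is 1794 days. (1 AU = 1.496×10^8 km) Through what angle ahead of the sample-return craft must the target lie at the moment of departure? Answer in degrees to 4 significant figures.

From Kepler's third law T² = 4π²r³/μ at r = 4.323×10^8 km, T = 1794 days = 1794 × 86400 s = 1.550016×10^8 s: μ = 4π²r³/T² = 1.32753×10^11 km³/s².
In km: r₁ = 0.610 × 1.496×10^8 = 9.1256×10^7 km; r₂ = 2.89 × 1.496×10^8 = 4.32344×10^8 km.
Transfer-ellipse semi-major axis a_t = (r₁ + r₂)/2 = (9.1256×10^7 + 4.32344×10^8)/2 = 2.618×10^8 km.
The half-period of the transfer ellipse is t = π√(a_t³/μ) = 3.65244×10^7 s.
The target's mean motion on its circular orbit is ω₂ = √(μ/r₂³) = 4.05301×10^-8 rad/s.
Angle swept by the target during transfer: ω₂·t = 1.48034 rad = 84.82°.
Arrival is 180° from departure on the ellipse, so φ = 180° − 84.82° = 95.18°.

φ = 95.18°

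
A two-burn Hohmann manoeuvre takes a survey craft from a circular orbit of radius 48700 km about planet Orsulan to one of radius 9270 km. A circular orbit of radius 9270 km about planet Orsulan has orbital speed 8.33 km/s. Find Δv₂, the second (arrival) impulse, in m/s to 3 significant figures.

From the circular-orbit relation v² = μ/r at r = 9270 km: μ = v²r = (8.33)² × 9270 = 6.43235×10^5 km³/s².
Transfer-ellipse semi-major axis a_t = (r₁ + r₂)/2 = (48700 + 9270)/2 = 28985 km.
Circular speed at r = 9270 km: v_c = √(μ/r) = 8.3300 km/s.
Transfer-orbit speed at the same r (vis-viva, a = a_t): v_t = √[μ(2/r − 1/a_t)] = 10.797 km/s.
Δv₂ = |v_t − v_c| = |10.797 − 8.3300| = 2.467 km/s.

Δv₂ = 2470 m/s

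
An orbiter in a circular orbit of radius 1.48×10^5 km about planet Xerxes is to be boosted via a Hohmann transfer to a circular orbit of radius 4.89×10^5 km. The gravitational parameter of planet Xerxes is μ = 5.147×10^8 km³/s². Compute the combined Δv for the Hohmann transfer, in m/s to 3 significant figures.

Δv = 24400 m/s

Semi-major axis of the transfer orbit: a_t = (1.480×10^5 + 4.890×10^5)/2 = 3.185×10^5 km.
At r₁ the circular-orbit speed is v₁ = √(μ/r₁) = 58.97 km/s.
Transfer-orbit speed at r₁ (vis-viva equation): v_p = √[μ(2/r₁ − 1/a_t)] = 73.07 km/s.
First burn Δv₁ = |v_p − v₁| = 14.10 km/s.
At r₂, v₂ = √(μ/r₂) = 32.443 km/s.
Transfer-orbit speed at r₂: v_a = √[μ(2/r₂ − 1/a_t)] = 22.116 km/s.
Second burn Δv₂ = |v₂ − v_a| = 10.33 km/s.
Δv = Δv₁ + Δv₂ = 14.10 + 10.33 = 24.43 km/s.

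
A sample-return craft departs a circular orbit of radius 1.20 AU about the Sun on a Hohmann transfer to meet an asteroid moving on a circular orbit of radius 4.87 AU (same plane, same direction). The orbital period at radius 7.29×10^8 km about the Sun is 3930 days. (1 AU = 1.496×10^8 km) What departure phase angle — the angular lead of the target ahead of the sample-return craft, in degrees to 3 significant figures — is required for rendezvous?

φ = 91.4°

From Kepler's third law T² = 4π²r³/μ at r = 7.29×10^8 km, T = 3930 days = 3930 × 86400 s = 3.39552×10^8 s: μ = 4π²r³/T² = 1.32657×10^11 km³/s².
In km: r₁ = 1.20 × 1.496×10^8 = 1.7952×10^8 km; r₂ = 4.87 × 1.496×10^8 = 7.28552×10^8 km.
Transfer-ellipse semi-major axis a_t = (r₁ + r₂)/2 = (1.7952×10^8 + 7.28552×10^8)/2 = 4.54036×10^8 km.
Transfer time t = π√(a_t³/μ) = 8.3449×10^7 s.
Target angular speed ω₂ = √(μ/r₂³) = 1.8521×10^-8 rad/s.
Angle swept by the target during transfer: ω₂·t = 1.5456 rad = 88.56°.
The sample-return craft traverses 180° on the transfer ellipse, so the target must lead by 180° − 88.56° = 91.4°.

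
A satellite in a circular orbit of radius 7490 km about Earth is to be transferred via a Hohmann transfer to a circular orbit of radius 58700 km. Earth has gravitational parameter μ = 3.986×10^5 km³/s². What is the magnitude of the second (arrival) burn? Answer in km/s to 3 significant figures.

Δv₂ = 1.37 km/s

Transfer-ellipse semi-major axis a_t = (r₁ + r₂)/2 = (7490 + 58700)/2 = 33095 km.
Circular speed at r = 58700 km: v_c = √(μ/r) = 2.606 km/s.
Transfer-orbit speed at the same r (vis-viva, a = a_t): v_t = √[μ(2/r − 1/a_t)] = 1.240 km/s.
Δv₂ = |v_t − v_c| = |1.240 − 2.606| = 1.366 km/s.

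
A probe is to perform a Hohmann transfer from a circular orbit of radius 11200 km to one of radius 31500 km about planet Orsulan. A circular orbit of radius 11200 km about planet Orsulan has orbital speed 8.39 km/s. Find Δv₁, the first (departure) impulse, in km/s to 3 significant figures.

From the circular-orbit relation v² = μ/r at r = 11200 km: μ = v²r = (8.39)² × 11200 = 7.88392×10^5 km³/s².
Transfer-ellipse semi-major axis a_t = (r₁ + r₂)/2 = (11200 + 31500)/2 = 21350 km.
On the circular orbit at r = 11200 km, v_c = √(μ/r) = 8.3900 km/s.
Transfer-orbit speed at the same r (vis-viva, a = a_t): v_t = √[μ(2/r − 1/a_t)] = 10.191 km/s.
Δv₁ = |v_t − v_c| = |10.191 − 8.3900| = 1.801 km/s.

Δv₁ = 1.80 km/s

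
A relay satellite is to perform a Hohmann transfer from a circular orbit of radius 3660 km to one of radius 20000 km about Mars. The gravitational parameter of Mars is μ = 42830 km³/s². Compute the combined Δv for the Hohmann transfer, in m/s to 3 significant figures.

Δv = 1680 m/s

Semi-major axis of the transfer orbit: a_t = (3660 + 20000)/2 = 11830 km.
At r₁ the circular-orbit speed is v₁ = √(μ/r₁) = 3.421 km/s.
On the transfer ellipse at r₁, vis-viva gives v_p = √[μ(2/r₁ − 1/a_t)] = 4.448 km/s.
First burn Δv₁ = |v_p − v₁| = 1.027 km/s.
Circular speed at r₂: v₂ = √(μ/r₂) = 1.4634 km/s.
Transfer-orbit speed at r₂: v_a = √[μ(2/r₂ − 1/a_t)] = 0.81397 km/s.
Second burn Δv₂ = |v₂ − v_a| = 0.6494 km/s.
Total Δv = Δv₁ + Δv₂ = 1.676 km/s.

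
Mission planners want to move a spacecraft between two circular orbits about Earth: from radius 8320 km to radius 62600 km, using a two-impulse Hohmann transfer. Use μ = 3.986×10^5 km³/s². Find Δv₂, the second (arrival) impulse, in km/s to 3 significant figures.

Δv₂ = 1.30 km/s

Semi-major axis of the transfer orbit: a_t = (8320 + 62600)/2 = 35460 km.
Circular speed at r = 62600 km: v_c = √(μ/r) = 2.523 km/s.
Transfer-orbit speed at the same r (vis-viva, a = a_t): v_t = √[μ(2/r − 1/a_t)] = 1.222 km/s.
Δv₂ = |v_t − v_c| = |1.222 − 2.523| = 1.301 km/s.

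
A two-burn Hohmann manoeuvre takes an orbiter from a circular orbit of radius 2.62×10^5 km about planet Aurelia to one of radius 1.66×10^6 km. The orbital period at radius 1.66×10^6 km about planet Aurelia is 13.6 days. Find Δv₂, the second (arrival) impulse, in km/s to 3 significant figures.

Δv₂ = 4.24 km/s

From Kepler's third law T² = 4π²r³/μ at r = 1.66×10^6 km, T = 13.6 days = 13.6 × 86400 s = 1.17504×10^6 s: μ = 4π²r³/T² = 1.30791×10^8 km³/s².
The Hohmann ellipse has a_t = (r₁ + r₂)/2 = 9.610×10^5 km.
Circular speed at r = 1.660×10^6 km: v_c = √(μ/r) = 8.8764 km/s.
Vis-viva on the transfer ellipse at r = 1.660×10^6 km gives v_t = √[μ(2/r − 1/a_t)] = 4.6347 km/s.
Δv₂ = |v_t − v_c| = |4.6347 − 8.8764| = 4.242 km/s.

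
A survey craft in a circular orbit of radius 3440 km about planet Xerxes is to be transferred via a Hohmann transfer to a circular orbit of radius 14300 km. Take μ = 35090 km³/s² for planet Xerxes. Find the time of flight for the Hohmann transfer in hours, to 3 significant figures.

t = 3.89 hours

Transfer-ellipse semi-major axis a_t = (r₁ + r₂)/2 = (3440 + 14300)/2 = 8870 km.
Transfer time t = π√(a_t³/μ) = π√((8870)³ / 35090) = 14010 s.
Converting: 14010 s ÷ 3600 s/hour = 3.89 hours.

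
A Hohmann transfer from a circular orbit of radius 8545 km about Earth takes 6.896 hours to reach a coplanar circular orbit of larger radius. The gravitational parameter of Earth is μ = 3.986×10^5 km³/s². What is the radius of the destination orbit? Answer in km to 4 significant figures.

r₂ = 49850 km

Transfer time t = 6.896 hours = 24825.6 s, and t = π√(a_t³/μ).
So a_t = (μ t²/π²)^(1/3) = (3.986×10^5 × (24825.6)² / π²)^(1/3) = 29198 km.
Since a_t = (r₁ + r₂)/2, r₂ = 2a_t − r₁ = 2×29198 − 8545 = 49851 km.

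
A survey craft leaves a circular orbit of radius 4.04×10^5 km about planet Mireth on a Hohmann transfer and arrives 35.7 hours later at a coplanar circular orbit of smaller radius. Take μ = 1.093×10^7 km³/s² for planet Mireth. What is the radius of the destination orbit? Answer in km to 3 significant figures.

Transfer time t = 35.7 hours = 1.2852×10^5 s, and t = π√(a_t³/μ).
So a_t = (μ t²/π²)^(1/3) = (1.093×10^7 × (1.2852×10^5)² / π²)^(1/3) = 2.6348×10^5 km.
Since a_t = (r₁ + r₂)/2, r₂ = 2a_t − r₁ = 2×2.6348×10^5 − 4.040×10^5 = 1.2296×10^5 km.

r₂ = 1.23×10^5 km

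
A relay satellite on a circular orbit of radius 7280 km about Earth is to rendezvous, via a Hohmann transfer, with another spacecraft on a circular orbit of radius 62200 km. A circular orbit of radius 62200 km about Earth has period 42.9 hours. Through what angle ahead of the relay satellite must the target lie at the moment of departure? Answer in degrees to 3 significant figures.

φ = 105°

From Kepler's third law T² = 4π²r³/μ at r = 62200 km, T = 42.9 hours = 42.9 × 3600 s = 1.5444×10^5 s: μ = 4π²r³/T² = 3.98301×10^5 km³/s².
Transfer-ellipse semi-major axis a_t = (r₁ + r₂)/2 = (7280 + 62200)/2 = 34740 km.
Transfer time t = π√(a_t³/μ) = 32232 s.
The target's mean motion on its circular orbit is ω₂ = √(μ/r₂³) = 4.0684×10^-5 rad/s.
Angle swept by the target during transfer: ω₂·t = 1.3113 rad = 75.13°.
The relay satellite traverses 180° on the transfer ellipse, so the target must lead by 180° − 75.13° = 105°.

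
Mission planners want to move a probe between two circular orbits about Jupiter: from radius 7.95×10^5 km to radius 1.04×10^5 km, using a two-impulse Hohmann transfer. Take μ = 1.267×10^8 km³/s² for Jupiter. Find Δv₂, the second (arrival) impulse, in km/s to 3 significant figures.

Δv₂ = 11.5 km/s

Semi-major axis of the transfer orbit: a_t = (7.950×10^5 + 1.040×10^5)/2 = 4.495×10^5 km.
On the circular orbit at r = 1.040×10^5 km, v_c = √(μ/r) = 34.904 km/s.
Transfer-orbit speed at the same r (vis-viva, a = a_t): v_t = √[μ(2/r − 1/a_t)] = 46.418 km/s.
Δv₂ = |v_t − v_c| = |46.418 − 34.904| = 11.51 km/s.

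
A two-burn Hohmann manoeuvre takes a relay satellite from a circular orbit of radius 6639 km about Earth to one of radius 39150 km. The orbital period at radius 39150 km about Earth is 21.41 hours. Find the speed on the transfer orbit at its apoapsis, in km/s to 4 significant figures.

v = 1.719 km/s

From Kepler's third law T² = 4π²r³/μ at r = 39150 km, T = 21.41 hours = 21.41 × 3600 s = 77076 s: μ = 4π²r³/T² = 3.98765×10^5 km³/s².
Transfer-ellipse semi-major axis a_t = (r₁ + r₂)/2 = (6639 + 39150)/2 = 22894.5 km.
At apoapsis, r = 39150 km.
From the vis-viva equation, v = √[μ(2/r − 1/a_t)] = 1.719 km/s.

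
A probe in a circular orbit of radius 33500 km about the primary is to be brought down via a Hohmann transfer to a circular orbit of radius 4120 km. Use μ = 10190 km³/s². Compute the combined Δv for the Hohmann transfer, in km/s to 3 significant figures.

Transfer-ellipse semi-major axis a_t = (r₁ + r₂)/2 = (33500 + 4120)/2 = 18810 km.
Circular speed at r₁: v₁ = √(μ/r₁) = √(10190/33500) = 0.5515 km/s.
On the transfer ellipse at r₁, vis-viva equation gives v_a = √[μ(2/r₁ − 1/a_t)] = 0.2581 km/s.
First burn Δv₁ = |v_a − v₁| = 0.2934 km/s.
At r₂, v₂ = √(μ/r₂) = 1.5727 km/s.
Transfer-orbit speed at r₂: v_p = √[μ(2/r₂ − 1/a_t)] = 2.0988 km/s.
Second burn Δv₂ = |v₂ − v_p| = 0.5261 km/s.
Total Δv = Δv₁ + Δv₂ = 0.8195 km/s.

Δv = 0.820 km/s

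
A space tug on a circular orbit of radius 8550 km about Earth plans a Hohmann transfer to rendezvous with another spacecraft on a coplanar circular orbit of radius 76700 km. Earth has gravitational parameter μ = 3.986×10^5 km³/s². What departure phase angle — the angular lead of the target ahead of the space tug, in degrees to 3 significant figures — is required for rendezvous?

Transfer-ellipse semi-major axis a_t = (r₁ + r₂)/2 = (8550 + 76700)/2 = 42625 km.
The half-period of the transfer ellipse is t = π√(a_t³/μ) = 43790 s.
Target angular speed ω₂ = √(μ/r₂³) = 2.9722×10^-5 rad/s.
Angle swept by the target during transfer: ω₂·t = 1.3015 rad = 74.57°.
Arrival is 180° from departure on the ellipse, so φ = 180° − 74.57° = 105°.

φ = 105°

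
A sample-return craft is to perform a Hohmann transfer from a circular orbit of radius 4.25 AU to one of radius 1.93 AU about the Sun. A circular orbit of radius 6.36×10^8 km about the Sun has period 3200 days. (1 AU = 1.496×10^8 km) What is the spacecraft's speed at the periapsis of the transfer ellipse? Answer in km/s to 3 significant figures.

v = 25.2 km/s

From Kepler's third law T² = 4π²r³/μ at r = 6.36×10^8 km, T = 3200 days = 3200 × 86400 s = 2.7648×10^8 s: μ = 4π²r³/T² = 1.32863×10^11 km³/s².
In km: r₁ = 4.25 × 1.496×10^8 = 6.358×10^8 km; r₂ = 1.93 × 1.496×10^8 = 2.88728×10^8 km.
The Hohmann ellipse has a_t = (r₁ + r₂)/2 = 4.62264×10^8 km.
At periapsis, r = 2.88728×10^8 km.
Applying v² = μ(2/r − 1/a_t): v = 25.16 km/s.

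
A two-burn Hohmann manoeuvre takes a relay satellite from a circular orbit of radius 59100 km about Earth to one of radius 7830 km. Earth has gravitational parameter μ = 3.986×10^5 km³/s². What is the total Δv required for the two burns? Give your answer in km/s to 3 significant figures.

Semi-major axis of the transfer orbit: a_t = (59100 + 7830)/2 = 33465 km.
At r₁ the circular-orbit speed is v₁ = √(μ/r₁) = 2.597 km/s.
On the transfer ellipse at r₁, vis-viva equation gives v_a = √[μ(2/r₁ − 1/a_t)] = 1.256 km/s.
First burn Δv₁ = |v_a − v₁| = 1.341 km/s.
Circular speed at r₂: v₂ = √(μ/r₂) = 7.135 km/s.
Transfer-orbit speed at r₂: v_p = √[μ(2/r₂ − 1/a_t)] = 9.482 km/s.
Second burn Δv₂ = |v₂ − v_p| = 2.347 km/s.
Total Δv = Δv₁ + Δv₂ = 3.688 km/s.

Δv = 3.69 km/s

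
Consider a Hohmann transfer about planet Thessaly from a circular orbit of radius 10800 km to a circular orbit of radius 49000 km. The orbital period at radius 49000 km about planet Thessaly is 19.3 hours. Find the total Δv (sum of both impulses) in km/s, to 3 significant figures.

From Kepler's third law T² = 4π²r³/μ at r = 49000 km, T = 19.3 hours = 19.3 × 3600 s = 69480 s: μ = 4π²r³/T² = 9.62118×10^5 km³/s².
Transfer-ellipse semi-major axis a_t = (r₁ + r₂)/2 = (10800 + 49000)/2 = 29900 km.
Circular speed at r₁: v₁ = √(μ/r₁) = √(9.62118×10^5/10800) = 9.43849 km/s.
Transfer-orbit speed at r₁ (vis-viva): v_p = √[μ(2/r₁ − 1/a_t)] = 12.0827 km/s.
First burn Δv₁ = |v_p − v₁| = 2.644 km/s.
Circular speed at r₂: v₂ = √(μ/r₂) = 4.431 km/s.
Transfer-orbit speed at r₂: v_a = √[μ(2/r₂ − 1/a_t)] = 2.663 km/s.
Second burn Δv₂ = |v₂ − v_a| = 1.768 km/s.
Total Δv = Δv₁ + Δv₂ = 4.412 km/s.

Δv = 4.41 km/s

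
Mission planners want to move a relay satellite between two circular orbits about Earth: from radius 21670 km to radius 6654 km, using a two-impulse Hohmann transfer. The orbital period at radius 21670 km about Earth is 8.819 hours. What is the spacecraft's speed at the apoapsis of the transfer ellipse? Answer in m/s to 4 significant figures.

v = 2940 m/s

From Kepler's third law T² = 4π²r³/μ at r = 21670 km, T = 8.819 hours = 8.819 × 3600 s = 31748.4 s: μ = 4π²r³/T² = 3.98559×10^5 km³/s².
The Hohmann ellipse has a_t = (r₁ + r₂)/2 = 14162 km.
The apoapsis of the transfer ellipse is at r = 21670 km.
Applying v² = μ(2/r − 1/a_t): v = 2.940 km/s.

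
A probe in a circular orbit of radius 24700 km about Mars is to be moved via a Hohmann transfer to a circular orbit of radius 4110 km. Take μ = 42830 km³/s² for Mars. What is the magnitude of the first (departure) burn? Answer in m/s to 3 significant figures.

Δv₁ = 613 m/s

The Hohmann ellipse has a_t = (r₁ + r₂)/2 = 14405 km.
On the circular orbit at r = 24700 km, v_c = √(μ/r) = 1.3168 km/s.
Vis-viva on the transfer ellipse at r = 24700 km gives v_t = √[μ(2/r − 1/a_t)] = 0.70338 km/s.
Δv₁ = |v_t − v_c| = |0.70338 − 1.3168| = 0.6134 km/s.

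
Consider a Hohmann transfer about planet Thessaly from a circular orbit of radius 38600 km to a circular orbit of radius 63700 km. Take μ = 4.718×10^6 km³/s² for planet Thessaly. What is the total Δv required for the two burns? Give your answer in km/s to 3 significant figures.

Semi-major axis of the transfer orbit: a_t = (38600 + 63700)/2 = 51150 km.
At r₁ the circular-orbit speed is v₁ = √(μ/r₁) = 11.056 km/s.
On the transfer ellipse at r₁, v² = μ(2/r − 1/a) gives v_p = √[μ(2/r₁ − 1/a_t)] = 12.338 km/s.
First burn Δv₁ = |v_p − v₁| = 1.282 km/s.
At r₂, v₂ = √(μ/r₂) = 8.606 km/s.
Transfer-orbit speed at r₂: v_a = √[μ(2/r₂ − 1/a_t)] = 7.476 km/s.
Second burn Δv₂ = |v₂ − v_a| = 1.130 km/s.
Δv = Δv₁ + Δv₂ = 1.282 + 1.130 = 2.412 km/s.

Δv = 2.41 km/s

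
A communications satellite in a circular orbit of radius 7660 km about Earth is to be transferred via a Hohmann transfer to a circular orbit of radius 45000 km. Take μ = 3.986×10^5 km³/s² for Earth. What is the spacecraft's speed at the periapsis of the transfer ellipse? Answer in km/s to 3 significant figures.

The Hohmann ellipse has a_t = (r₁ + r₂)/2 = 26330 km.
The periapsis of the transfer ellipse is at r = 7660 km.
Applying v² = μ(2/r − 1/a_t): v = 9.431 km/s.

v = 9.43 km/s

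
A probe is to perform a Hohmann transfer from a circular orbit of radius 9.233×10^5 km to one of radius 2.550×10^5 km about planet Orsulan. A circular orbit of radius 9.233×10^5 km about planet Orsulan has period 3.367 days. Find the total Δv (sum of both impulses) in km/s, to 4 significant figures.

From Kepler's third law T² = 4π²r³/μ at r = 9.233×10^5 km, T = 3.367 days = 3.367 × 86400 s = 2.909088×10^5 s: μ = 4π²r³/T² = 3.67176×10^8 km³/s².
The Hohmann ellipse has a_t = (r₁ + r₂)/2 = 5.8915×10^5 km.
Circular speed at r₁: v₁ = √(μ/r₁) = √(3.67176×10^8/9.233×10^5) = 19.942 km/s.
On the transfer ellipse at r₁, v² = μ(2/r − 1/a) gives v_a = √[μ(2/r₁ − 1/a_t)] = 13.120 km/s.
First burn Δv₁ = |v_a − v₁| = 6.822 km/s.
At r₂, v₂ = √(μ/r₂) = 37.9461 km/s.
Transfer-orbit speed at r₂: v_p = √[μ(2/r₂ − 1/a_t)] = 47.5035 km/s.
Second burn Δv₂ = |v₂ − v_p| = 9.557 km/s.
Total Δv = Δv₁ + Δv₂ = 16.38 km/s.

Δv = 16.38 km/s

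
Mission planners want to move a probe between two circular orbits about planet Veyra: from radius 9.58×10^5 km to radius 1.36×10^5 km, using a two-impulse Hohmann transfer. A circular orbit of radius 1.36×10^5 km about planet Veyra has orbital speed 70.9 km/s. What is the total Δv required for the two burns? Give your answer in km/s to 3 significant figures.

From the circular-orbit relation v² = μ/r at r = 1.36×10^5 km: μ = v²r = (70.9)² × 1.36×10^5 = 6.83646×10^8 km³/s².
Semi-major axis of the transfer orbit: a_t = (9.580×10^5 + 1.360×10^5)/2 = 5.470×10^5 km.
At r₁ the circular-orbit speed is v₁ = √(μ/r₁) = 26.71 km/s.
On the transfer ellipse at r₁, vis-viva gives v_a = √[μ(2/r₁ − 1/a_t)] = 13.32 km/s.
First burn Δv₁ = |v_a − v₁| = 13.39 km/s.
At r₂, v₂ = √(μ/r₂) = 70.90 km/s.
Transfer-orbit speed at r₂: v_p = √[μ(2/r₂ − 1/a_t)] = 93.83 km/s.
Second burn Δv₂ = |v₂ − v_p| = 22.93 km/s.
Δv = Δv₁ + Δv₂ = 13.39 + 22.93 = 36.32 km/s.

Δv = 36.3 km/s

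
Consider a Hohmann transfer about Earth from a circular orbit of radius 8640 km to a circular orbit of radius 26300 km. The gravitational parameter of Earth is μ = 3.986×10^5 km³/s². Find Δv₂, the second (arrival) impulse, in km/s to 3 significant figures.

The Hohmann ellipse has a_t = (r₁ + r₂)/2 = 17470 km.
Circular speed at r = 26300 km: v_c = √(μ/r) = 3.893 km/s.
Transfer-orbit speed at the same r (vis-viva, a = a_t): v_t = √[μ(2/r − 1/a_t)] = 2.738 km/s.
Δv₂ = |v_t − v_c| = |2.738 − 3.893| = 1.155 km/s.

Δv₂ = 1.16 km/s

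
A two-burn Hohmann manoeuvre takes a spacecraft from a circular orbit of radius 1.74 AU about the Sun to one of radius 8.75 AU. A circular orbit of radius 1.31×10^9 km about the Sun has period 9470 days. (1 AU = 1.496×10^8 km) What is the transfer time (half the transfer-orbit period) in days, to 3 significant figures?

t = 2190 days

From Kepler's third law T² = 4π²r³/μ at r = 1.31×10^9 km, T = 9470 days = 9470 × 86400 s = 8.18208×10^8 s: μ = 4π²r³/T² = 1.32570×10^11 km³/s².
In km: r₁ = 1.74 × 1.496×10^8 = 2.60304×10^8 km; r₂ = 8.75 × 1.496×10^8 = 1.309×10^9 km.
Transfer-ellipse semi-major axis a_t = (r₁ + r₂)/2 = (2.60304×10^8 + 1.309×10^9)/2 = 7.84652×10^8 km.
By Kepler's third law the transfer-orbit period is T = 2π√(a_t³/μ), so t = T/2 = 1.896×10^8 s.
Converting: 1.896×10^8 s ÷ 86400 s/day = 2190 days.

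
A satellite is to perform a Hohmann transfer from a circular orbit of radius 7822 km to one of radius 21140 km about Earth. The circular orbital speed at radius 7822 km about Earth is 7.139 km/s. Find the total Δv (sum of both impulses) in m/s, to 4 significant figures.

Δv = 2638 m/s

From the circular-orbit relation v² = μ/r at r = 7822 km: μ = v²r = (7.139)² × 7822 = 3.98651×10^5 km³/s².
Semi-major axis of the transfer orbit: a_t = (7822 + 21140)/2 = 14481 km.
At r₁ the circular-orbit speed is v₁ = √(μ/r₁) = 7.139 km/s.
On the transfer ellipse at r₁, vis-viva gives v_p = √[μ(2/r₁ − 1/a_t)] = 8.626 km/s.
First burn Δv₁ = |v_p − v₁| = 1.487 km/s.
At r₂, v₂ = √(μ/r₂) = 4.343 km/s.
Transfer-orbit speed at r₂: v_a = √[μ(2/r₂ − 1/a_t)] = 3.192 km/s.
Second burn Δv₂ = |v₂ − v_a| = 1.151 km/s.
Total Δv = Δv₁ + Δv₂ = 2.638 km/s.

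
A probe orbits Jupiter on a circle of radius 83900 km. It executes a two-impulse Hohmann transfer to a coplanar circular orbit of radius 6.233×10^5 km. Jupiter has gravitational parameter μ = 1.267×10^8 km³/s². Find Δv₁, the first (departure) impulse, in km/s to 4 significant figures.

The Hohmann ellipse has a_t = (r₁ + r₂)/2 = 3.536×10^5 km.
Circular speed at r = 83900 km: v_c = √(μ/r) = 38.86 km/s.
Vis-viva on the transfer ellipse at r = 83900 km gives v_t = √[μ(2/r − 1/a_t)] = 51.59 km/s.
Δv₁ = |v_t − v_c| = |51.59 − 38.86| = 12.73 km/s.

Δv₁ = 12.73 km/s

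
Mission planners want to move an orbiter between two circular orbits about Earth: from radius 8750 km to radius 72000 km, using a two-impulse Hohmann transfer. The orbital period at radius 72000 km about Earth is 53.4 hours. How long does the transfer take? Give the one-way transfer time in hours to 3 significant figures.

From Kepler's third law T² = 4π²r³/μ at r = 72000 km, T = 53.4 hours = 53.4 × 3600 s = 1.9224×10^5 s: μ = 4π²r³/T² = 3.98722×10^5 km³/s².
Semi-major axis of the transfer orbit: a_t = (8750 + 72000)/2 = 40375 km.
By Kepler's third law the transfer-orbit period is T = 2π√(a_t³/μ), so t = T/2 = 40360 s.
Converting: 40360 s ÷ 3600 s/hour = 11.2 hours.

t = 11.2 hours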